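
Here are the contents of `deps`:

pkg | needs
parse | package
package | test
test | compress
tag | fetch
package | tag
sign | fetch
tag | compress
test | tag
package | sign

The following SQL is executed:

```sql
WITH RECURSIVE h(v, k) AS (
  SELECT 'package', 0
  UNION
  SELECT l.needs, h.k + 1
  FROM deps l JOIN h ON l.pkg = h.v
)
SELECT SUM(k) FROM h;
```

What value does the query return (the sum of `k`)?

Base: (package, k=0).
Iteration 1: edges from {package} -> (sign, k=1), (tag, k=1), (test, k=1).
Iteration 2: edges from {sign,tag,test} -> (compress, k=2), (fetch, k=2), (tag, k=2). [UNION drops 2 duplicate row(s)]
Iteration 3: edges from {compress,fetch,tag} -> (compress, k=3), (fetch, k=3).
Iteration 4: no outgoing edges from {compress,fetch}; recursion stops.
SUM(k) = 0 + 1 + 1 + 1 + 2 + 2 + 2 + 3 + 3 = 15.

15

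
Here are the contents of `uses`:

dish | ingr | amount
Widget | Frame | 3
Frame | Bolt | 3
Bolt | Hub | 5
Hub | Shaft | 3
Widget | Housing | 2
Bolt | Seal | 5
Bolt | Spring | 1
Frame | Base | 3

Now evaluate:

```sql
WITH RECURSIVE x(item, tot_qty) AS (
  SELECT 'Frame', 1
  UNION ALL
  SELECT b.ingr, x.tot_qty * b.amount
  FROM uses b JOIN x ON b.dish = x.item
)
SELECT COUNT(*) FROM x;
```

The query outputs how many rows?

7

Base: (Frame, tot_qty=1).
Iteration 1: components of {Frame} -> Base = 1*3 = 3, Bolt = 1*3 = 3.
Iteration 2: components of {Base,Bolt} -> Hub = 3*5 = 15, Seal = 3*5 = 15, Spring = 3*1 = 3.
Iteration 3: components of {Hub,Seal,Spring} -> Shaft = 15*3 = 45.
Iteration 4: no further components; recursion stops.
Total rows emitted: 7.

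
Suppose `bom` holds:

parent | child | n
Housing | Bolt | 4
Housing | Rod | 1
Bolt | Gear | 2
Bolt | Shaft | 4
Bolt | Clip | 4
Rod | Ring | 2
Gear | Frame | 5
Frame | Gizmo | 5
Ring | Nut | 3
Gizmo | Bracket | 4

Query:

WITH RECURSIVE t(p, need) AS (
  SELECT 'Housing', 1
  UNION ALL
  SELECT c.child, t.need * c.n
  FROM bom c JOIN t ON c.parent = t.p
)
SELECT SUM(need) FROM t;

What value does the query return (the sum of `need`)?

Base: (Housing, need=1).
Iteration 1: components of {Housing} -> Bolt = 1*4 = 4, Rod = 1*1 = 1.
Iteration 2: components of {Bolt,Rod} -> Clip = 4*4 = 16, Gear = 4*2 = 8, Ring = 1*2 = 2, Shaft = 4*4 = 16.
Iteration 3: components of {Clip,Gear,Ring,Shaft} -> Frame = 8*5 = 40, Nut = 2*3 = 6.
Iteration 4: components of {Frame,Nut} -> Gizmo = 40*5 = 200.
Iteration 5: components of {Gizmo} -> Bracket = 200*4 = 800.
Iteration 6: no further components; recursion stops.
SUM(need) = 1 + 4 + 1 + 8 + 16 + 16 + 2 + 40 + 6 + 200 + 800 = 1094.

1094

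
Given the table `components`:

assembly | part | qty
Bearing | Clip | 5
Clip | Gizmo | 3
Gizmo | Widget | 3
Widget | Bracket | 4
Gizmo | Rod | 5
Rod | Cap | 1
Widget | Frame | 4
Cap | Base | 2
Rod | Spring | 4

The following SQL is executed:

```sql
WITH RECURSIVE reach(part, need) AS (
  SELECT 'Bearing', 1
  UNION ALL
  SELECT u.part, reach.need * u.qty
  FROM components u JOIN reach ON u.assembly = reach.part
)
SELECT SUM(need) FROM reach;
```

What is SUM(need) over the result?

Base: (Bearing, need=1).
Iteration 1: components of {Bearing} -> Clip = 1*5 = 5.
Iteration 2: components of {Clip} -> Gizmo = 5*3 = 15.
Iteration 3: components of {Gizmo} -> Rod = 15*5 = 75, Widget = 15*3 = 45.
Iteration 4: components of {Rod,Widget} -> Bracket = 45*4 = 180, Cap = 75*1 = 75, Frame = 45*4 = 180, Spring = 75*4 = 300.
Iteration 5: components of {Bracket,Cap,Frame,Spring} -> Base = 75*2 = 150.
Iteration 6: no further components; recursion stops.
SUM(need) = 1 + 5 + 15 + 45 + 75 + 180 + 180 + 75 + 300 + 150 = 1026.

1026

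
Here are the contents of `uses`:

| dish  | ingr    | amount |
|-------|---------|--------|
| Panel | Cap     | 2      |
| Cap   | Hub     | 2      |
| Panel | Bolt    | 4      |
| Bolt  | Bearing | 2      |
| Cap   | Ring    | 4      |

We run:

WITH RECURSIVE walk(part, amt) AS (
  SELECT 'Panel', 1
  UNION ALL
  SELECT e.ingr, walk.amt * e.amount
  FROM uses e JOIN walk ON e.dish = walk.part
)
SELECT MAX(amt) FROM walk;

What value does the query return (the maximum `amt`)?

8

Base: (Panel, amt=1).
Iteration 1: components of {Panel} -> Bolt = 1*4 = 4, Cap = 1*2 = 2.
Iteration 2: components of {Bolt,Cap} -> Bearing = 4*2 = 8, Hub = 2*2 = 4, Ring = 2*4 = 8.
Iteration 3: no further components; recursion stops.
amt values: 1, 2, 4, 4, 8, 8; the maximum is 8.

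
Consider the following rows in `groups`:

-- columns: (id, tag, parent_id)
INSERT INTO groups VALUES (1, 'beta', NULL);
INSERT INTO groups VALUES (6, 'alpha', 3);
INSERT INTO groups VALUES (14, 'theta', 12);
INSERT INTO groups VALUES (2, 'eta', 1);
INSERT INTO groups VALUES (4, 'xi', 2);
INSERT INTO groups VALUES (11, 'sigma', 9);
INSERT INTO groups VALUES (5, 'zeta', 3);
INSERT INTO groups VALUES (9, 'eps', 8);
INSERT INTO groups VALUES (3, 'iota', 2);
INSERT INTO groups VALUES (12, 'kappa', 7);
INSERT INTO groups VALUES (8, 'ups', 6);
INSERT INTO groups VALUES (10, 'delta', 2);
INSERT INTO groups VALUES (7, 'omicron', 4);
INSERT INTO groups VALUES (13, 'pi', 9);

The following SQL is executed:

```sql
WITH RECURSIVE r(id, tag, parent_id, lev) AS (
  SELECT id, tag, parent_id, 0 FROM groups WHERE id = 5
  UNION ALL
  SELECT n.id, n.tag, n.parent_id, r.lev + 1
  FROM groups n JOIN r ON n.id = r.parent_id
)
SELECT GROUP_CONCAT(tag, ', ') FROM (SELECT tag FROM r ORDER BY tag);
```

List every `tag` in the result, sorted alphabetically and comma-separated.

Base: id=5 (zeta), parent_id=3, lev 0.
Iteration 1: join on id=3 -> iota (id 3, parent_id=2, lev 1).
Iteration 2: join on id=2 -> eta (id 2, parent_id=1, lev 2).
Iteration 3: join on id=1 -> beta (id 1, parent_id=NULL, lev 3).
Iteration 4: parent_id is NULL; no match; recursion stops.

beta, eta, iota, zeta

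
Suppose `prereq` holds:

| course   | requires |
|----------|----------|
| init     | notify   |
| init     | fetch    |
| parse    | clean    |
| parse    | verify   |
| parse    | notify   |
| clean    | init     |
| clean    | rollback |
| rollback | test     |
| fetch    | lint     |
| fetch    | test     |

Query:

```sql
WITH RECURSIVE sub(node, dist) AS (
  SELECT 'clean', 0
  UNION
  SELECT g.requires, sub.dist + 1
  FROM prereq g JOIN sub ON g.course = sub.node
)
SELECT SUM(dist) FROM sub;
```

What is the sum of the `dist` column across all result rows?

Base: (clean, dist=0).
Iteration 1: edges from {clean} -> (init, dist=1), (rollback, dist=1).
Iteration 2: edges from {init,rollback} -> (fetch, dist=2), (notify, dist=2), (test, dist=2).
Iteration 3: edges from {fetch,notify,test} -> (lint, dist=3), (test, dist=3).
Iteration 4: no outgoing edges from {lint,test}; recursion stops.
SUM(dist) = 0 + 1 + 1 + 2 + 2 + 2 + 3 + 3 = 14.

14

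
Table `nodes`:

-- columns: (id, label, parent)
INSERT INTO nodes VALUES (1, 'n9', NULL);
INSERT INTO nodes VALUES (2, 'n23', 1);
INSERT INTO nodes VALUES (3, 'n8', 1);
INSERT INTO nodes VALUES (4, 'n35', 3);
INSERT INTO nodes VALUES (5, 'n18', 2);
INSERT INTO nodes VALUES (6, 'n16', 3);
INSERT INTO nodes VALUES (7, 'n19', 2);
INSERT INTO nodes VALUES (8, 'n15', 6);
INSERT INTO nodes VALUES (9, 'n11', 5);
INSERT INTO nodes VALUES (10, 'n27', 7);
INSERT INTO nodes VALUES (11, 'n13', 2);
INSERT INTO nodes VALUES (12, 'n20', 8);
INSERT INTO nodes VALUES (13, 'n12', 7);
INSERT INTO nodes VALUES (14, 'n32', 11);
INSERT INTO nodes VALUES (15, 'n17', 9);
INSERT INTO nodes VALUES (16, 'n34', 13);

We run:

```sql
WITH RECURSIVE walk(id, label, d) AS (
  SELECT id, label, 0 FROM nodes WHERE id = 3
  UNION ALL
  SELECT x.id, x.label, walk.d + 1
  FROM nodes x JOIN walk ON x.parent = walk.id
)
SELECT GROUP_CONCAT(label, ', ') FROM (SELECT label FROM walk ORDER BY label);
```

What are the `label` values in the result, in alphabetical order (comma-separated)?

Base: id=3 (n8) at d 0.
Iteration 1: rows with parent in {3} -> n35 (id 4, d 1), n16 (id 6, d 1).
Iteration 2: rows with parent in {4,6} -> n15 (id 8, d 2).
Iteration 3: rows with parent in {8} -> n20 (id 12, d 3).
Iteration 4: no rows with parent in {12}; recursion stops.

n15, n16, n20, n35, n8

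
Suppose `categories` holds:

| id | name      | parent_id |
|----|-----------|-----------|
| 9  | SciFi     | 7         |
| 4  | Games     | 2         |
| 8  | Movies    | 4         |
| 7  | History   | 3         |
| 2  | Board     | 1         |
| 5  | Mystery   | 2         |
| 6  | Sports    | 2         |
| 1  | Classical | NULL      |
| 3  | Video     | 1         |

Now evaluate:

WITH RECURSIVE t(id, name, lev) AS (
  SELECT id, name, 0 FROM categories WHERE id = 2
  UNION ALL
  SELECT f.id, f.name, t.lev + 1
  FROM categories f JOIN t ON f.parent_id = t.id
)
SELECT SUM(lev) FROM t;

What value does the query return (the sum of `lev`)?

Base: id=2 (Board) at lev 0.
Iteration 1: rows with parent_id in {2} -> Games (id 4, lev 1), Mystery (id 5, lev 1), Sports (id 6, lev 1).
Iteration 2: rows with parent_id in {4,5,6} -> Movies (id 8, lev 2).
Iteration 3: no rows with parent_id in {8}; recursion stops.
SUM(lev) = 0 + 1 + 1 + 1 + 2 = 5.

5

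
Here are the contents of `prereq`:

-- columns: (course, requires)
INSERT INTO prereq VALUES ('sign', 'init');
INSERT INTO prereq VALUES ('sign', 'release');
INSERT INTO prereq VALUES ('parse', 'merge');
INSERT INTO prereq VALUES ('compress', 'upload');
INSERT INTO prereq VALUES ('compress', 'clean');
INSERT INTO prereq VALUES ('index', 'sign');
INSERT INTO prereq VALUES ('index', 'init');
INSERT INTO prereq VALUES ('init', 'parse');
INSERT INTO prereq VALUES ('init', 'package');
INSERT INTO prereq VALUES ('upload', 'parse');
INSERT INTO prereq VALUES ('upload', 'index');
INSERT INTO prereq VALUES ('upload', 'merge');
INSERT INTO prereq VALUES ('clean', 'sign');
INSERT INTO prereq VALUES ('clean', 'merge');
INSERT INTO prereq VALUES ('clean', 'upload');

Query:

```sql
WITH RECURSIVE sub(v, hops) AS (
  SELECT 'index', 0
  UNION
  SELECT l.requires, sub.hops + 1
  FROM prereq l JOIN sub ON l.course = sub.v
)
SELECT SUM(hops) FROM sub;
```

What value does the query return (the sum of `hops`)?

Base: (index, hops=0).
Iteration 1: edges from {index} -> (init, hops=1), (sign, hops=1).
Iteration 2: edges from {init,sign} -> (init, hops=2), (package, hops=2), (parse, hops=2), (release, hops=2).
Iteration 3: edges from {init,package,parse,release} -> (merge, hops=3), (package, hops=3), (parse, hops=3).
Iteration 4: edges from {merge,package,parse} -> (merge, hops=4).
Iteration 5: no outgoing edges from {merge}; recursion stops.
SUM(hops) = 0 + 1 + 1 + 2 + 2 + 2 + 2 + 3 + 3 + 3 + 4 = 23.

23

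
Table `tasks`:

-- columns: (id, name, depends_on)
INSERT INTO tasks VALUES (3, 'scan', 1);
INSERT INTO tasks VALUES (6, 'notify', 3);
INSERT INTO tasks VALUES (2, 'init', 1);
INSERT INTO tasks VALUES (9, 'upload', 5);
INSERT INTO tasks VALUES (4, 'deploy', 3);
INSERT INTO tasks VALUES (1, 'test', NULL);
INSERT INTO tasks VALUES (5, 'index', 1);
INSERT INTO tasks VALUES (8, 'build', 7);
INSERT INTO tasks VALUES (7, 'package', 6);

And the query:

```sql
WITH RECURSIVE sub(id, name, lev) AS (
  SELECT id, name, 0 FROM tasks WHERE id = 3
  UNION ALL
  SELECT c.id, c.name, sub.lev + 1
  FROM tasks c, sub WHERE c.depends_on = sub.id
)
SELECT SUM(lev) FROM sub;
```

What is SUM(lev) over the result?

7

Base: id=3 (scan) at lev 0.
Iteration 1: rows with depends_on in {3} -> deploy (id 4, lev 1), notify (id 6, lev 1).
Iteration 2: rows with depends_on in {4,6} -> package (id 7, lev 2).
Iteration 3: rows with depends_on in {7} -> build (id 8, lev 3).
Iteration 4: no rows with depends_on in {8}; recursion stops.
SUM(lev) = 0 + 1 + 1 + 2 + 3 = 7.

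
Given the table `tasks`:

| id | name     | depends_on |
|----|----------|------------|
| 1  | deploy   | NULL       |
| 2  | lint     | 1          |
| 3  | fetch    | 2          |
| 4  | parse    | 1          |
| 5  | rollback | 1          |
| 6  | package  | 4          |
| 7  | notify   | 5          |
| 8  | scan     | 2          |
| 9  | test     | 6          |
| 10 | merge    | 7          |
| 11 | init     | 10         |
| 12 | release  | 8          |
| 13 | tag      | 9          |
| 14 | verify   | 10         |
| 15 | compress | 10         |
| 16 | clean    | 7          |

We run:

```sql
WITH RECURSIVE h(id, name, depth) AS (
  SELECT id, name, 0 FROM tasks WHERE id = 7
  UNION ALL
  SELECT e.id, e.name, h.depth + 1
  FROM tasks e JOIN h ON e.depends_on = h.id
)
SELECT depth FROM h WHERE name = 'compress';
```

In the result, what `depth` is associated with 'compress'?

Base: id=7 (notify) at depth 0.
Iteration 1: rows with depends_on in {7} -> merge (id 10, depth 1), clean (id 16, depth 1).
Iteration 2: rows with depends_on in {10,16} -> init (id 11, depth 2), verify (id 14, depth 2), compress (id 15, depth 2).
Iteration 3: no rows with depends_on in {11,14,15}; recursion stops.

2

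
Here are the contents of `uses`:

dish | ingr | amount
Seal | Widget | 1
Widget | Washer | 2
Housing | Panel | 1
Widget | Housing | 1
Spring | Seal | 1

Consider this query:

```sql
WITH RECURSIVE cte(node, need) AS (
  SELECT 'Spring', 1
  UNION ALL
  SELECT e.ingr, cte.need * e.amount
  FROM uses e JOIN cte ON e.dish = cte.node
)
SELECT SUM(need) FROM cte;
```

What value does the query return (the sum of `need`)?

7

Base: (Spring, need=1).
Iteration 1: components of {Spring} -> Seal = 1*1 = 1.
Iteration 2: components of {Seal} -> Widget = 1*1 = 1.
Iteration 3: components of {Widget} -> Housing = 1*1 = 1, Washer = 1*2 = 2.
Iteration 4: components of {Housing,Washer} -> Panel = 1*1 = 1.
Iteration 5: no further components; recursion stops.
SUM(need) = 1 + 1 + 1 + 2 + 1 + 1 = 7.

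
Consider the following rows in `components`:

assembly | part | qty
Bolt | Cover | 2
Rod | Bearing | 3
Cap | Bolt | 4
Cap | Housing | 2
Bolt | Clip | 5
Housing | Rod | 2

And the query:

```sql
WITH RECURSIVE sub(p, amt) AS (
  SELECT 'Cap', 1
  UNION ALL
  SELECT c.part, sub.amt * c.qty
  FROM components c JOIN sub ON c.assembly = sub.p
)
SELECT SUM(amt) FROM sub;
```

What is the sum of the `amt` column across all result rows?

51

Base: (Cap, amt=1).
Iteration 1: components of {Cap} -> Bolt = 1*4 = 4, Housing = 1*2 = 2.
Iteration 2: components of {Bolt,Housing} -> Clip = 4*5 = 20, Cover = 4*2 = 8, Rod = 2*2 = 4.
Iteration 3: components of {Clip,Cover,Rod} -> Bearing = 4*3 = 12.
Iteration 4: no further components; recursion stops.
SUM(amt) = 1 + 2 + 4 + 4 + 8 + 20 + 12 = 51.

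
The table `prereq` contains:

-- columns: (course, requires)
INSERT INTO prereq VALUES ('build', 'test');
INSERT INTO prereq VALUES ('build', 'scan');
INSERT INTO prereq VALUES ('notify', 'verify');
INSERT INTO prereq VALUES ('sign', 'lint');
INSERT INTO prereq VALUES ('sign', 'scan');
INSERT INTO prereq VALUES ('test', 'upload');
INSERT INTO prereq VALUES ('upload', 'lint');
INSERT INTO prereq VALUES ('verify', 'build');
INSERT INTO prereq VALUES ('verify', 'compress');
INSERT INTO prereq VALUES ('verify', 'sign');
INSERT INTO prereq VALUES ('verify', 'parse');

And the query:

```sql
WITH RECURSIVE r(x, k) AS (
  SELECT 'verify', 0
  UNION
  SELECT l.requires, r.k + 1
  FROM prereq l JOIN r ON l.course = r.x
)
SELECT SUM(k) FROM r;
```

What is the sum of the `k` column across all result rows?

Base: (verify, k=0).
Iteration 1: edges from {verify} -> (build, k=1), (compress, k=1), (parse, k=1), (sign, k=1).
Iteration 2: edges from {build,compress,parse,sign} -> (lint, k=2), (scan, k=2), (test, k=2). [UNION drops 1 duplicate row(s)]
Iteration 3: edges from {lint,scan,test} -> (upload, k=3).
Iteration 4: edges from {upload} -> (lint, k=4).
Iteration 5: no outgoing edges from {lint}; recursion stops.
SUM(k) = 0 + 1 + 1 + 1 + 1 + 2 + 2 + 2 + 3 + 4 = 17.

17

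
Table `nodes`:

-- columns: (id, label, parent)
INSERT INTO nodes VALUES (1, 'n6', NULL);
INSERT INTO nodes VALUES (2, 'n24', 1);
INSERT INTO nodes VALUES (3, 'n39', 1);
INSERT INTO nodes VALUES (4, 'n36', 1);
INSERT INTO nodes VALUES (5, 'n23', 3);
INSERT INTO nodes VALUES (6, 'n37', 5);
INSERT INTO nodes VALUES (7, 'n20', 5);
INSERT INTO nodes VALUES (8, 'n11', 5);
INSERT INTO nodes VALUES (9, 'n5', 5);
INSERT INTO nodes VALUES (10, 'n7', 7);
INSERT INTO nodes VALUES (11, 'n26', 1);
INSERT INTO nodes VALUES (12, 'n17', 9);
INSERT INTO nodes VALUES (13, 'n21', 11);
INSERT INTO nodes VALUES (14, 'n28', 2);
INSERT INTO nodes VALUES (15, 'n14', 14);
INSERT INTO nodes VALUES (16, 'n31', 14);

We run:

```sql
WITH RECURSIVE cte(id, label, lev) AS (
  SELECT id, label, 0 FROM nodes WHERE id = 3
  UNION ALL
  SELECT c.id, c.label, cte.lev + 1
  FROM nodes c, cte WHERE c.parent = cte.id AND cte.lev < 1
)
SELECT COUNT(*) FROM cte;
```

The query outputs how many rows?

Base: id=3 (n39) at lev 0.
Iteration 1: rows with parent in {3} -> n23 (id 5, lev 1).
Iteration 2: lev < 1 fails for all current rows; recursion stops.
Total rows emitted: 2.

2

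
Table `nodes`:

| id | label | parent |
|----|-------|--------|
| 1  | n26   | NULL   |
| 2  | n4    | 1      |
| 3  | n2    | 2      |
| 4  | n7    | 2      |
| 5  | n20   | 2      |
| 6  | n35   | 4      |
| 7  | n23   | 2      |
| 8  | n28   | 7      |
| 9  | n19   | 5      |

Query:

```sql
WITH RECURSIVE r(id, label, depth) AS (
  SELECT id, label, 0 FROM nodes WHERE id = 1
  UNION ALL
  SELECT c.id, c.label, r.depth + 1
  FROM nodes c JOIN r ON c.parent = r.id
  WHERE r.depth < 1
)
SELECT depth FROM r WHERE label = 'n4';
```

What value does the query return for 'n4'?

Base: id=1 (n26) at depth 0.
Iteration 1: rows with parent in {1} -> n4 (id 2, depth 1).
Iteration 2: depth < 1 fails for all current rows; recursion stops.

1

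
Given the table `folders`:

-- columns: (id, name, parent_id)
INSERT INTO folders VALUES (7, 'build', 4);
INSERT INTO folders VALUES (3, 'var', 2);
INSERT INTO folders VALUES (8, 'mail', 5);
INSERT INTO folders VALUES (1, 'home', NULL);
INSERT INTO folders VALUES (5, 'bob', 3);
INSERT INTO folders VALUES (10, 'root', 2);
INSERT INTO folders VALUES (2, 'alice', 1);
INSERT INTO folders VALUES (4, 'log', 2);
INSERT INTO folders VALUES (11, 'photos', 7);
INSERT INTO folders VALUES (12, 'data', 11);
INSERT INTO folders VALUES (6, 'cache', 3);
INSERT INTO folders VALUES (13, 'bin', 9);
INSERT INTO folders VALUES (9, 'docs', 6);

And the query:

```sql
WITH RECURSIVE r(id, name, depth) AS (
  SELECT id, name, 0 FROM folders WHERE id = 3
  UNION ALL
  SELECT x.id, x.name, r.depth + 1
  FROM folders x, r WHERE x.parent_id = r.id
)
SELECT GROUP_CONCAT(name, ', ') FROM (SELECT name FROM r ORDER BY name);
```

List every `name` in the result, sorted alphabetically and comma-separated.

Base: id=3 (var) at depth 0.
Iteration 1: rows with parent_id in {3} -> bob (id 5, depth 1), cache (id 6, depth 1).
Iteration 2: rows with parent_id in {5,6} -> mail (id 8, depth 2), docs (id 9, depth 2).
Iteration 3: rows with parent_id in {8,9} -> bin (id 13, depth 3).
Iteration 4: no rows with parent_id in {13}; recursion stops.

bin, bob, cache, docs, mail, var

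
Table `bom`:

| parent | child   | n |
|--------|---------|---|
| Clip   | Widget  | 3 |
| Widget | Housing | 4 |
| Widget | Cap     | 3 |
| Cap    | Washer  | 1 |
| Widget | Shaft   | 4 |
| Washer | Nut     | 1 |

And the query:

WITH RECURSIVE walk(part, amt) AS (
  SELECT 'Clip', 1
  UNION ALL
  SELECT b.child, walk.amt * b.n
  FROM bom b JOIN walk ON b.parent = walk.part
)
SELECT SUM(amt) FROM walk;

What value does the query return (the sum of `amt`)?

Base: (Clip, amt=1).
Iteration 1: components of {Clip} -> Widget = 1*3 = 3.
Iteration 2: components of {Widget} -> Cap = 3*3 = 9, Housing = 3*4 = 12, Shaft = 3*4 = 12.
Iteration 3: components of {Cap,Housing,Shaft} -> Washer = 9*1 = 9.
Iteration 4: components of {Washer} -> Nut = 9*1 = 9.
Iteration 5: no further components; recursion stops.
SUM(amt) = 1 + 3 + 12 + 9 + 12 + 9 + 9 = 55.

55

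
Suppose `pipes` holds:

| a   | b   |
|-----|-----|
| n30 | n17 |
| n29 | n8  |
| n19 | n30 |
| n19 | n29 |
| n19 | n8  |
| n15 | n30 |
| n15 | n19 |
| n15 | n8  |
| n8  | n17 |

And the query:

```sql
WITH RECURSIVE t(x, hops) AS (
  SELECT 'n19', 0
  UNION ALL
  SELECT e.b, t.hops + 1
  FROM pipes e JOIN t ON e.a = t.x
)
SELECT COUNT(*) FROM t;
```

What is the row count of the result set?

8

Base: (n19, hops=0).
Iteration 1: edges from {n19} -> (n29, hops=1), (n30, hops=1), (n8, hops=1).
Iteration 2: edges from {n29,n30,n8} -> (n17, hops=2) x2, (n8, hops=2). [UNION ALL keeps all 3 new rows, including repeats]
Iteration 3: edges from {n17,n8} -> (n17, hops=3).
Iteration 4: no outgoing edges from {n17}; recursion stops.
Total rows emitted: 8.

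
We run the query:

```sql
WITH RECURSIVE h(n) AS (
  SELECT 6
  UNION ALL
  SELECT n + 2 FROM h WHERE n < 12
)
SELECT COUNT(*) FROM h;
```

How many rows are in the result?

4

Base: n=6.
Iteration 1: 6 < 12 holds -> n = 6 + 2 = 8.
Iteration 2: 8 < 12 holds -> n = 8 + 2 = 10.
Iteration 3: 10 < 12 holds -> n = 10 + 2 = 12.
Iteration 4: 12 < 12 fails; recursion stops.
Total rows emitted: 4.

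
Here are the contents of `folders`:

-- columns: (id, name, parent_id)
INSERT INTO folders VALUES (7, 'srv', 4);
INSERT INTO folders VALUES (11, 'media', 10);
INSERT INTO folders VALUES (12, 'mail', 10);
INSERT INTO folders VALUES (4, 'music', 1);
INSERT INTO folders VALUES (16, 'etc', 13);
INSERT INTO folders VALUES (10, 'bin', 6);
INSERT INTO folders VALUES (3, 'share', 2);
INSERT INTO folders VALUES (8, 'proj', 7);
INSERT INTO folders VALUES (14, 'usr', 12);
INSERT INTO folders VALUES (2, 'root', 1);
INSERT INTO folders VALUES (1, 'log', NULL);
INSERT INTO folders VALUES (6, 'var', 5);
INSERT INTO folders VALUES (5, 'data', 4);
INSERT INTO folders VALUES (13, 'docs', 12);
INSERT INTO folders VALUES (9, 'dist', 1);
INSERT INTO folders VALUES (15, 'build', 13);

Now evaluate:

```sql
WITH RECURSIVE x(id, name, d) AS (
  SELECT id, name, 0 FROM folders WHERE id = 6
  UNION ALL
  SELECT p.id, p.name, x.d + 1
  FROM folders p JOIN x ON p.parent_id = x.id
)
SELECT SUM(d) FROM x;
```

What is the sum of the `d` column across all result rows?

19

Base: id=6 (var) at d 0.
Iteration 1: rows with parent_id in {6} -> bin (id 10, d 1).
Iteration 2: rows with parent_id in {10} -> media (id 11, d 2), mail (id 12, d 2).
Iteration 3: rows with parent_id in {11,12} -> docs (id 13, d 3), usr (id 14, d 3).
Iteration 4: rows with parent_id in {13,14} -> build (id 15, d 4), etc (id 16, d 4).
Iteration 5: no rows with parent_id in {15,16}; recursion stops.
SUM(d) = 0 + 1 + 2 + 2 + 3 + 3 + 4 + 4 = 19.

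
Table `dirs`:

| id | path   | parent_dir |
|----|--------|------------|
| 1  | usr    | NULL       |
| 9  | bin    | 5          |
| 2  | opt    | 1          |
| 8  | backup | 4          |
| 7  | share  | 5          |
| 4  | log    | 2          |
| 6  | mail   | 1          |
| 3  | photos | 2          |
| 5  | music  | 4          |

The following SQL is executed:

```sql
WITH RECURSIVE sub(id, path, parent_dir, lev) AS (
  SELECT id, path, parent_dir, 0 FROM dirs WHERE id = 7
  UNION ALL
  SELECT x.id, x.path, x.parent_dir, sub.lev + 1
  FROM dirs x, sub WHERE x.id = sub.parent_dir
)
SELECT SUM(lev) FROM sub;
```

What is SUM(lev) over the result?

10

Base: id=7 (share), parent_dir=5, lev 0.
Iteration 1: join on id=5 -> music (id 5, parent_dir=4, lev 1).
Iteration 2: join on id=4 -> log (id 4, parent_dir=2, lev 2).
Iteration 3: join on id=2 -> opt (id 2, parent_dir=1, lev 3).
Iteration 4: join on id=1 -> usr (id 1, parent_dir=NULL, lev 4).
Iteration 5: parent_dir is NULL; no match; recursion stops.
SUM(lev) = 0 + 1 + 2 + 3 + 4 = 10.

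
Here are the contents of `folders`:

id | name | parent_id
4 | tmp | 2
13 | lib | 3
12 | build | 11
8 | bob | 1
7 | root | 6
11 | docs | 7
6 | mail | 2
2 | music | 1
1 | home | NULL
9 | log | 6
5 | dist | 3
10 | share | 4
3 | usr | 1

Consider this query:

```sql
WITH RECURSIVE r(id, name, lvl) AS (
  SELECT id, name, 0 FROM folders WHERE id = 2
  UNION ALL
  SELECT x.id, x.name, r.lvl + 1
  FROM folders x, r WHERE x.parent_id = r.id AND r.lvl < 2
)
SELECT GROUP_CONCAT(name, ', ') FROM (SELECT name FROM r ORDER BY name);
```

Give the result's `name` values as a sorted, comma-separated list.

log, mail, music, root, share, tmp

Base: id=2 (music) at lvl 0.
Iteration 1: rows with parent_id in {2} -> tmp (id 4, lvl 1), mail (id 6, lvl 1).
Iteration 2: rows with parent_id in {4,6} -> root (id 7, lvl 2), log (id 9, lvl 2), share (id 10, lvl 2).
Iteration 3: lvl < 2 fails for all current rows; recursion stops.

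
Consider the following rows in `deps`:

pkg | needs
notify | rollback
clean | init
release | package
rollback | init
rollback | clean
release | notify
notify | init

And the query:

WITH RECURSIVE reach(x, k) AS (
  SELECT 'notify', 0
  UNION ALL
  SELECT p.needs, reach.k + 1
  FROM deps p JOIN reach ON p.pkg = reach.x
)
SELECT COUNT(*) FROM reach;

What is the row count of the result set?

6

Base: (notify, k=0).
Iteration 1: edges from {notify} -> (init, k=1), (rollback, k=1).
Iteration 2: edges from {init,rollback} -> (clean, k=2), (init, k=2).
Iteration 3: edges from {clean,init} -> (init, k=3).
Iteration 4: no outgoing edges from {init}; recursion stops.
Total rows emitted: 6.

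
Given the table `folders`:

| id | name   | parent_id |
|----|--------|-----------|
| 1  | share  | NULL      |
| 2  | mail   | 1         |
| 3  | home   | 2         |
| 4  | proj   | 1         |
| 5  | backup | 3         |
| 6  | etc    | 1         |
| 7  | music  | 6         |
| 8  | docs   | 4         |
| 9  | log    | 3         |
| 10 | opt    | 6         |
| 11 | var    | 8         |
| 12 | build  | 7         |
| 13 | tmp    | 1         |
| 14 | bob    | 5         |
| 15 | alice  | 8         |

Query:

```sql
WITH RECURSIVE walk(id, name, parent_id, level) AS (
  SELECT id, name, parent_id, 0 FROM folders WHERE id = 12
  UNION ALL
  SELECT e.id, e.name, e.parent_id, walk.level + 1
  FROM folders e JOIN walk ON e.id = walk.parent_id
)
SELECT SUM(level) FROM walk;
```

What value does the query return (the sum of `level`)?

Base: id=12 (build), parent_id=7, level 0.
Iteration 1: join on id=7 -> music (id 7, parent_id=6, level 1).
Iteration 2: join on id=6 -> etc (id 6, parent_id=1, level 2).
Iteration 3: join on id=1 -> share (id 1, parent_id=NULL, level 3).
Iteration 4: parent_id is NULL; no match; recursion stops.
SUM(level) = 0 + 1 + 2 + 3 = 6.

6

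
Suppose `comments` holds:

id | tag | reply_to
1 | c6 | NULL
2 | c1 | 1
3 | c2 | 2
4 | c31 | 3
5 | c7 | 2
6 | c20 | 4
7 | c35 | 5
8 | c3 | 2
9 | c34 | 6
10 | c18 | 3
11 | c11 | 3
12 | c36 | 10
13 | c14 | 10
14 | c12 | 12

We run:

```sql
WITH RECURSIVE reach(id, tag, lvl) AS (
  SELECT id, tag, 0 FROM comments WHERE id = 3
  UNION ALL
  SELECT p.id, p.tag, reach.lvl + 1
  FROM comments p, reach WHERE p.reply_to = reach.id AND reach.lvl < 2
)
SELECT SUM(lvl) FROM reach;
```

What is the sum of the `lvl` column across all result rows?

Base: id=3 (c2) at lvl 0.
Iteration 1: rows with reply_to in {3} -> c31 (id 4, lvl 1), c18 (id 10, lvl 1), c11 (id 11, lvl 1).
Iteration 2: rows with reply_to in {4,10,11} -> c20 (id 6, lvl 2), c36 (id 12, lvl 2), c14 (id 13, lvl 2).
Iteration 3: lvl < 2 fails for all current rows; recursion stops.
SUM(lvl) = 0 + 1 + 1 + 1 + 2 + 2 + 2 = 9.

9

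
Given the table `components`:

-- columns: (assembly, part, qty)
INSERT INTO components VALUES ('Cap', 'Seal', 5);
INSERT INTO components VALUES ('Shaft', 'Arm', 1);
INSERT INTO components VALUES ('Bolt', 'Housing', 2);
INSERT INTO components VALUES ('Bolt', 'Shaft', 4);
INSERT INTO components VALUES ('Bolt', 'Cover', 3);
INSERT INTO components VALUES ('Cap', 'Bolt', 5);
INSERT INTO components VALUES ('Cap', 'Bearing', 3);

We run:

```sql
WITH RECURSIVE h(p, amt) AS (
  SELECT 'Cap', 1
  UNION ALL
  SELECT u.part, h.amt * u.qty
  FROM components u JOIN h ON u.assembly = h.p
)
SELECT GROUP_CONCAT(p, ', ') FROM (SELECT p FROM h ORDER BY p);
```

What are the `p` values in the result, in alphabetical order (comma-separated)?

Arm, Bearing, Bolt, Cap, Cover, Housing, Seal, Shaft

Base: (Cap, amt=1).
Iteration 1: components of {Cap} -> Bearing = 1*3 = 3, Bolt = 1*5 = 5, Seal = 1*5 = 5.
Iteration 2: components of {Bearing,Bolt,Seal} -> Cover = 5*3 = 15, Housing = 5*2 = 10, Shaft = 5*4 = 20.
Iteration 3: components of {Cover,Housing,Shaft} -> Arm = 20*1 = 20.
Iteration 4: no further components; recursion stops.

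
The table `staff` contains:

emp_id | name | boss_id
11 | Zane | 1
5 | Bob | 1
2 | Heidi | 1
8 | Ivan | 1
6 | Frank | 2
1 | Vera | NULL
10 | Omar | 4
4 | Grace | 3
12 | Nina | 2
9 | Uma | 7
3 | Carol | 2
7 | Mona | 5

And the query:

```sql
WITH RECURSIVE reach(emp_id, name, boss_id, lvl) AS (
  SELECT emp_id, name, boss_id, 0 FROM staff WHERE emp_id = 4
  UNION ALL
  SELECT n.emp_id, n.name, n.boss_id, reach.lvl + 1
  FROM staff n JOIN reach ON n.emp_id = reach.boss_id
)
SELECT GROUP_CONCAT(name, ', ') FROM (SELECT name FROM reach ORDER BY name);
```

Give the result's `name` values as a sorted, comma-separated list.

Base: emp_id=4 (Grace), boss_id=3, lvl 0.
Iteration 1: join on emp_id=3 -> Carol (id 3, boss_id=2, lvl 1).
Iteration 2: join on emp_id=2 -> Heidi (id 2, boss_id=1, lvl 2).
Iteration 3: join on emp_id=1 -> Vera (id 1, boss_id=NULL, lvl 3).
Iteration 4: boss_id is NULL; no match; recursion stops.

Carol, Grace, Heidi, Vera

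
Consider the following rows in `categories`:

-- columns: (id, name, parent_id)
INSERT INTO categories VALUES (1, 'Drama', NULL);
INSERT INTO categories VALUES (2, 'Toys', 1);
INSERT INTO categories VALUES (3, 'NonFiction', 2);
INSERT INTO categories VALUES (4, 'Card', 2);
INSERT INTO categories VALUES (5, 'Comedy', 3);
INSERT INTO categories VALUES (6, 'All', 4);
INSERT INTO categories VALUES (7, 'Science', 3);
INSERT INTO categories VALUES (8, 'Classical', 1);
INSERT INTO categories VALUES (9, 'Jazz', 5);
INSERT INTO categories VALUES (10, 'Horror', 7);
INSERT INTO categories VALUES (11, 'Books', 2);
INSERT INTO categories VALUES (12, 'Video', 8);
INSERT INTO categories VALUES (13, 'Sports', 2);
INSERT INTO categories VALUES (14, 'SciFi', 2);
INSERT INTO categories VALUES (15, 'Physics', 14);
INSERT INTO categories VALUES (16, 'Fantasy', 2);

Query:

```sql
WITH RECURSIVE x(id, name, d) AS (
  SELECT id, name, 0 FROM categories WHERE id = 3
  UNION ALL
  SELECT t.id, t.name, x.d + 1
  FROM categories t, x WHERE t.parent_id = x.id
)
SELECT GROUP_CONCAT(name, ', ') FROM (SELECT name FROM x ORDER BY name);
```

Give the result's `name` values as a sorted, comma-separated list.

Base: id=3 (NonFiction) at d 0.
Iteration 1: rows with parent_id in {3} -> Comedy (id 5, d 1), Science (id 7, d 1).
Iteration 2: rows with parent_id in {5,7} -> Jazz (id 9, d 2), Horror (id 10, d 2).
Iteration 3: no rows with parent_id in {9,10}; recursion stops.

Comedy, Horror, Jazz, NonFiction, Science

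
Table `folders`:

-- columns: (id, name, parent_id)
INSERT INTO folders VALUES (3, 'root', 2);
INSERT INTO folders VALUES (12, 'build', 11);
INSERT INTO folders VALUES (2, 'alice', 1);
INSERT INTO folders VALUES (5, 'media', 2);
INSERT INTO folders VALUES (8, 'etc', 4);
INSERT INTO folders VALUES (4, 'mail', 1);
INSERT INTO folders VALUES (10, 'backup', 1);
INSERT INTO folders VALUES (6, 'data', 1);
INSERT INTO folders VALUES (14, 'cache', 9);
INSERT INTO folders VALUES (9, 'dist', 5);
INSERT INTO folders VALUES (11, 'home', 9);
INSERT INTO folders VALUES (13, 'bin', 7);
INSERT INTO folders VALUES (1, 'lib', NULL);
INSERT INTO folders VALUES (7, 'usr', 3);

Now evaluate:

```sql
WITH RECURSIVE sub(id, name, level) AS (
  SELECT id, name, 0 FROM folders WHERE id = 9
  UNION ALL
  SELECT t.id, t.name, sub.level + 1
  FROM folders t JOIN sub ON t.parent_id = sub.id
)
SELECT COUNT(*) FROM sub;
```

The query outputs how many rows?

4

Base: id=9 (dist) at level 0.
Iteration 1: rows with parent_id in {9} -> home (id 11, level 1), cache (id 14, level 1).
Iteration 2: rows with parent_id in {11,14} -> build (id 12, level 2).
Iteration 3: no rows with parent_id in {12}; recursion stops.
Total rows emitted: 4.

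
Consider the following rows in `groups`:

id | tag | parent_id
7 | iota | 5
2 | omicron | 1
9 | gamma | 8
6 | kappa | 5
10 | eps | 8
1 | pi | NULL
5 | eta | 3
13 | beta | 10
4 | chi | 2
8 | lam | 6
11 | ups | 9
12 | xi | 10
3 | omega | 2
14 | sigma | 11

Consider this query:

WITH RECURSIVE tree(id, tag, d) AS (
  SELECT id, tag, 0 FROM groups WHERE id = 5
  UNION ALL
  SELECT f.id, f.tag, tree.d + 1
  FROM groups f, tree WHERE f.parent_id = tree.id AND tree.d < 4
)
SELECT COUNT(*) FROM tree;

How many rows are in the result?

Base: id=5 (eta) at d 0.
Iteration 1: rows with parent_id in {5} -> kappa (id 6, d 1), iota (id 7, d 1).
Iteration 2: rows with parent_id in {6,7} -> lam (id 8, d 2).
Iteration 3: rows with parent_id in {8} -> gamma (id 9, d 3), eps (id 10, d 3).
Iteration 4: rows with parent_id in {9,10} -> ups (id 11, d 4), xi (id 12, d 4), beta (id 13, d 4).
Iteration 5: d < 4 fails for all current rows; recursion stops.
Total rows emitted: 9.

9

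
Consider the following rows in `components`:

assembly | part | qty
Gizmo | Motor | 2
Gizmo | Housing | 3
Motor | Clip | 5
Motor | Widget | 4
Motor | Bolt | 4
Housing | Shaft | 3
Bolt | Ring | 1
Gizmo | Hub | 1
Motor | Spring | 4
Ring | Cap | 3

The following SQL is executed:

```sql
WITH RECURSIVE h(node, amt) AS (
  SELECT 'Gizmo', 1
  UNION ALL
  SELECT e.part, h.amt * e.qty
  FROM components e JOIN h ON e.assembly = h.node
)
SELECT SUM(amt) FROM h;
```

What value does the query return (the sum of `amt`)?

82

Base: (Gizmo, amt=1).
Iteration 1: components of {Gizmo} -> Housing = 1*3 = 3, Hub = 1*1 = 1, Motor = 1*2 = 2.
Iteration 2: components of {Housing,Hub,Motor} -> Bolt = 2*4 = 8, Clip = 2*5 = 10, Shaft = 3*3 = 9, Spring = 2*4 = 8, Widget = 2*4 = 8.
Iteration 3: components of {Bolt,Clip,Shaft,Spring,Widget} -> Ring = 8*1 = 8.
Iteration 4: components of {Ring} -> Cap = 8*3 = 24.
Iteration 5: no further components; recursion stops.
SUM(amt) = 1 + 2 + 3 + 1 + 10 + 8 + 8 + 8 + 9 + 8 + 24 = 82.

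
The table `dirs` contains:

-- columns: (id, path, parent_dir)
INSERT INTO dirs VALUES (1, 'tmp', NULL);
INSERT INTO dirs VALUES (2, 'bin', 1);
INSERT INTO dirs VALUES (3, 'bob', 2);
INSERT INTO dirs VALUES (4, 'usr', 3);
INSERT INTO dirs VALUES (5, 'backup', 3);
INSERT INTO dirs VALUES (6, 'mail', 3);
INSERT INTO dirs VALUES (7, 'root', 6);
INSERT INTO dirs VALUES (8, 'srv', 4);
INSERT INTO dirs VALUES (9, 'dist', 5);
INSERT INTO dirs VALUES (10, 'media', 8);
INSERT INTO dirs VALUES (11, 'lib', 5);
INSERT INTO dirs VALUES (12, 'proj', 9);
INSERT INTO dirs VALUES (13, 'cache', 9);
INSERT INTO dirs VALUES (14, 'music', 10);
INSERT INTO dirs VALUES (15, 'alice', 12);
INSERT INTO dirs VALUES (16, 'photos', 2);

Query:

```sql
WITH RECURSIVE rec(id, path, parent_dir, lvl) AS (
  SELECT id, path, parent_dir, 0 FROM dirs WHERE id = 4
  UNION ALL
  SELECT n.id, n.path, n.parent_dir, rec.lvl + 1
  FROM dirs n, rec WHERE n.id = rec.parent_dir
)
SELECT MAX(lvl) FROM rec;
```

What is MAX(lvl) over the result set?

3

Base: id=4 (usr), parent_dir=3, lvl 0.
Iteration 1: join on id=3 -> bob (id 3, parent_dir=2, lvl 1).
Iteration 2: join on id=2 -> bin (id 2, parent_dir=1, lvl 2).
Iteration 3: join on id=1 -> tmp (id 1, parent_dir=NULL, lvl 3).
Iteration 4: parent_dir is NULL; no match; recursion stops.
lvl values: 0, 1, 2, 3; the maximum is 3.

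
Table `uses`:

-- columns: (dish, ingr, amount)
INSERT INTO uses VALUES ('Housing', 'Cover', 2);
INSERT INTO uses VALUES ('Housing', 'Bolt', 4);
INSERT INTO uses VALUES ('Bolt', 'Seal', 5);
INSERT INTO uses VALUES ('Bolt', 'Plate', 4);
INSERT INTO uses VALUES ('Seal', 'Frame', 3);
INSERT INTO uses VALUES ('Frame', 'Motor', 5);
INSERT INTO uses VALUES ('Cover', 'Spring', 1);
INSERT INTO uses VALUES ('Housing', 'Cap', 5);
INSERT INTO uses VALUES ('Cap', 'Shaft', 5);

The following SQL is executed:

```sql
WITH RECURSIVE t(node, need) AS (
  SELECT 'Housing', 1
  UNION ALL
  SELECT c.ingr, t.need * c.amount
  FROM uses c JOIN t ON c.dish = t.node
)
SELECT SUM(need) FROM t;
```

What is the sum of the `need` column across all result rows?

Base: (Housing, need=1).
Iteration 1: components of {Housing} -> Bolt = 1*4 = 4, Cap = 1*5 = 5, Cover = 1*2 = 2.
Iteration 2: components of {Bolt,Cap,Cover} -> Plate = 4*4 = 16, Seal = 4*5 = 20, Shaft = 5*5 = 25, Spring = 2*1 = 2.
Iteration 3: components of {Plate,Seal,Shaft,Spring} -> Frame = 20*3 = 60.
Iteration 4: components of {Frame} -> Motor = 60*5 = 300.
Iteration 5: no further components; recursion stops.
SUM(need) = 1 + 2 + 4 + 5 + 2 + 20 + 16 + 25 + 60 + 300 = 435.

435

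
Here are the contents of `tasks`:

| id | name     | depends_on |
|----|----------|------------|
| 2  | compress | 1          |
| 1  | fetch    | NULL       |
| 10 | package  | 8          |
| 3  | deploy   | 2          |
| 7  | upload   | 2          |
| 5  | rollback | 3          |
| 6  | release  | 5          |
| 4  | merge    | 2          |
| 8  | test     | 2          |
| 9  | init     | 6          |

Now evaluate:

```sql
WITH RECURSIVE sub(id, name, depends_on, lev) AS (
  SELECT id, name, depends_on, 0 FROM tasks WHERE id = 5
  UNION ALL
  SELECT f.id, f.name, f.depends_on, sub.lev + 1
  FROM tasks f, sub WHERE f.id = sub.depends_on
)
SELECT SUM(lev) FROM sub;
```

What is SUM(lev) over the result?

6

Base: id=5 (rollback), depends_on=3, lev 0.
Iteration 1: join on id=3 -> deploy (id 3, depends_on=2, lev 1).
Iteration 2: join on id=2 -> compress (id 2, depends_on=1, lev 2).
Iteration 3: join on id=1 -> fetch (id 1, depends_on=NULL, lev 3).
Iteration 4: depends_on is NULL; no match; recursion stops.
SUM(lev) = 0 + 1 + 2 + 3 = 6.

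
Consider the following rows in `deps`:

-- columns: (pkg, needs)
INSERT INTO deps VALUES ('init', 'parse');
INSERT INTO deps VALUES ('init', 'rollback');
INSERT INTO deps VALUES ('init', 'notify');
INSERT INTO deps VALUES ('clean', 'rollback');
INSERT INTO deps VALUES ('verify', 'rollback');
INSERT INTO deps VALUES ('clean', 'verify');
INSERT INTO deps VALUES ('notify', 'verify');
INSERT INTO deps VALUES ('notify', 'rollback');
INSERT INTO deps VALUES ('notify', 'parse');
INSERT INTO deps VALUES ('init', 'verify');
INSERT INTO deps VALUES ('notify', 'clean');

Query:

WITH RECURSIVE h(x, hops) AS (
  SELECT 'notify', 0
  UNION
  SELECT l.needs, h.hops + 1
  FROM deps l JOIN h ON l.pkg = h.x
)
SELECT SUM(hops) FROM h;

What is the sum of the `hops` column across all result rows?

Base: (notify, hops=0).
Iteration 1: edges from {notify} -> (clean, hops=1), (parse, hops=1), (rollback, hops=1), (verify, hops=1).
Iteration 2: edges from {clean,parse,rollback,verify} -> (rollback, hops=2), (verify, hops=2). [UNION drops 1 duplicate row(s)]
Iteration 3: edges from {rollback,verify} -> (rollback, hops=3).
Iteration 4: no outgoing edges from {rollback}; recursion stops.
SUM(hops) = 0 + 1 + 1 + 1 + 1 + 2 + 2 + 3 = 11.

11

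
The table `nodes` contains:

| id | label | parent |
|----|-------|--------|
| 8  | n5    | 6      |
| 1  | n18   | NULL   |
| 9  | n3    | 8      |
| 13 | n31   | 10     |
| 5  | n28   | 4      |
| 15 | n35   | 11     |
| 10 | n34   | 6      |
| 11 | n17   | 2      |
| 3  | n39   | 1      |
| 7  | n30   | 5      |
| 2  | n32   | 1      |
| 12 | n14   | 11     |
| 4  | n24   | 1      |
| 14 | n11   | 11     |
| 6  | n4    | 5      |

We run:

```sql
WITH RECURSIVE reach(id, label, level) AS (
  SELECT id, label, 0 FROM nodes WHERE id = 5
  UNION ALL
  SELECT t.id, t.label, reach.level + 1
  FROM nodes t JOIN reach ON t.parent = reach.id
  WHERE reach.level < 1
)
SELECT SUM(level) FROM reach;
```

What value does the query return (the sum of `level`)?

Base: id=5 (n28) at level 0.
Iteration 1: rows with parent in {5} -> n4 (id 6, level 1), n30 (id 7, level 1).
Iteration 2: level < 1 fails for all current rows; recursion stops.
SUM(level) = 0 + 1 + 1 = 2.

2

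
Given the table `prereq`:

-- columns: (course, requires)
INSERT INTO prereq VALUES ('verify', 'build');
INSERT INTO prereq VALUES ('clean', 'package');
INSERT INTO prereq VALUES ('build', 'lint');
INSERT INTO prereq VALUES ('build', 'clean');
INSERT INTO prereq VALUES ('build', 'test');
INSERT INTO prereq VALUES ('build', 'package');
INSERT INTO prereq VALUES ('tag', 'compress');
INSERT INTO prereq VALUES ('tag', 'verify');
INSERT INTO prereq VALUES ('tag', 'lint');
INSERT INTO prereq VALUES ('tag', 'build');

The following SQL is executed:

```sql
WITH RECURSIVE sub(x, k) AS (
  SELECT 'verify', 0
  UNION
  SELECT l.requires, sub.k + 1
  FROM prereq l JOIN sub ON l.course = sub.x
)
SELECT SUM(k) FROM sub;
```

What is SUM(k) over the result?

Base: (verify, k=0).
Iteration 1: edges from {verify} -> (build, k=1).
Iteration 2: edges from {build} -> (clean, k=2), (lint, k=2), (package, k=2), (test, k=2).
Iteration 3: edges from {clean,lint,package,test} -> (package, k=3).
Iteration 4: no outgoing edges from {package}; recursion stops.
SUM(k) = 0 + 1 + 2 + 2 + 2 + 2 + 3 = 12.

12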